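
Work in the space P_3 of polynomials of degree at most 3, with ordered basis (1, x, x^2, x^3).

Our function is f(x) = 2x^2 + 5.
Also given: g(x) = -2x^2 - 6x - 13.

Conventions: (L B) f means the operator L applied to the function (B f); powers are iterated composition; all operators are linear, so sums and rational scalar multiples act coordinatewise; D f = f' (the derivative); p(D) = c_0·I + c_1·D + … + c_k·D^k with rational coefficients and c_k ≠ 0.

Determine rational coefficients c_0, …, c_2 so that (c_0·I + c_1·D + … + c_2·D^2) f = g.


c_0 = -1, c_1 = -3/2, c_2 = -2

D^0 f = 2x^2 + 5
D^1 f = 4x
D^2 f = 4
matching coefficients of g against c_0 f + c_1 Df + … from the top degree down determines the c_i
solution: c_0 = -1, c_1 = -3/2, c_2 = -2


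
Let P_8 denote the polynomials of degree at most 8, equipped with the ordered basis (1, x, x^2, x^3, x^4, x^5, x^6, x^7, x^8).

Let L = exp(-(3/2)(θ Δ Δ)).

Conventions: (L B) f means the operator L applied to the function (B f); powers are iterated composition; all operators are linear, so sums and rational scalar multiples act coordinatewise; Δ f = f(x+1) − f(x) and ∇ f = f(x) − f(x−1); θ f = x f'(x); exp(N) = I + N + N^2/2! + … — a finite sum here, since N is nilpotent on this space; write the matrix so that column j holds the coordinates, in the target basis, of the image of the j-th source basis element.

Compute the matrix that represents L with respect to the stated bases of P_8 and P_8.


the matrix is [[1, 0, 0, 0, 0, 0, 0, 0, 0]; [0, 1, 0, -9, -36, 300, 5400, 5964, -954072]; [0, 0, 1, 0, -36, -180, 2610, 49140, -58128]; [0, 0, 0, 1, 0, -90, -540, 11970, 241920]; [0, 0, 0, 0, 1, 0, -180, -1260, 39480]; [0, 0, 0, 0, 0, 1, 0, -315, -2520]; [0, 0, 0, 0, 0, 0, 1, 0, -504]; [0, 0, 0, 0, 0, 0, 0, 1, 0]; [0, 0, 0, 0, 0, 0, 0, 0, 1]] (rows listed top to bottom)

image of 1: 1
image of x: x
image of x^2: x^2
image of x^3: x^3 - 9x
image of x^4: x^4 - 36x^2 - 36x
image of x^5: x^5 - 90x^3 - 180x^2 + 300x
image of x^6: x^6 - 180x^4 - 540x^3 + 2610x^2 + 5400x
image of x^7: x^7 - 315x^5 - 1260x^4 + 11970x^3 + 49140x^2 + 5964x
image of x^8: x^8 - 504x^6 - 2520x^5 + 39480x^4 + 241920x^3 - 58128x^2 - 954072x
each image's coordinates form column j of the matrix


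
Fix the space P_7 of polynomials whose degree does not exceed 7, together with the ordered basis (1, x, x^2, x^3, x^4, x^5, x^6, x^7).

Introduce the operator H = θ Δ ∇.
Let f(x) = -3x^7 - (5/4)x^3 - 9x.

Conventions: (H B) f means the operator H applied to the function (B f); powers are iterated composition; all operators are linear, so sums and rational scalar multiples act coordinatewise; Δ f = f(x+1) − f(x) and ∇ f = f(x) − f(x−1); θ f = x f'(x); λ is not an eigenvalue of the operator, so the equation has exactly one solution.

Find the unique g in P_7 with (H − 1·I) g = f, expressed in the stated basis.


write g with unknown coordinates in the stated basis and equate coefficients in (H − 1·I) g = f
solving from the highest basis element down gives g = 3x^7 + 630x^5 + (153725/4)x^3 + (473877/2)x
check: H g = 630x^5 + 38430x^3 + (473859/2)x
so H g − 1·g = -3x^7 - (5/4)x^3 - 9x = f ✓

the result is g(x) = 3x^7 + 630x^5 + (153725/4)x^3 + (473877/2)x


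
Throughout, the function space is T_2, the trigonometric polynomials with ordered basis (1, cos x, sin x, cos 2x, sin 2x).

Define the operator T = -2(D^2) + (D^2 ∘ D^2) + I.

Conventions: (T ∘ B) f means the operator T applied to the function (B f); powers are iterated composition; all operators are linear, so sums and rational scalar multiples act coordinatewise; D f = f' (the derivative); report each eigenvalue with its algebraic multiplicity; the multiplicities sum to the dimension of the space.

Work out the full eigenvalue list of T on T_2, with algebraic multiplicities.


λ = 1 (multiplicity 1), λ = 4 (multiplicity 2), λ = 25 (multiplicity 2)

image of 1: 1
image of cos x: 4cos x
image of sin x: 4sin x
image of cos 2x: 25cos 2x
image of sin 2x: 25sin 2x
the matrix is diagonal; its diagonal is (1, 4, 4, 25, 25)
for a triangular matrix the eigenvalues are the diagonal entries, with algebraic multiplicity their repetition count


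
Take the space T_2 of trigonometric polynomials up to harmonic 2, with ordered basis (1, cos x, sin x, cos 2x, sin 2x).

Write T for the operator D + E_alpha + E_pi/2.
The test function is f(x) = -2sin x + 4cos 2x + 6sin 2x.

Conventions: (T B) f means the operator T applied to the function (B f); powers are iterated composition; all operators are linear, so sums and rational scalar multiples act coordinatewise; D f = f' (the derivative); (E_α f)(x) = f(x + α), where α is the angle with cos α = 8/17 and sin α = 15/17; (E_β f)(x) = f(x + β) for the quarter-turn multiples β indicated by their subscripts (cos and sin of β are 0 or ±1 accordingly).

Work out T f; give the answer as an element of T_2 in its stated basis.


the result is g(x) = -(98/17)cos x - (16/17)sin x + (3108/289)cos 2x - (5972/289)sin 2x

D f = -2cos x + 12cos 2x - 8sin 2x
E_alpha f = -(30/17)cos x - (16/17)sin x + (796/289)cos 2x - (1926/289)sin 2x
E_pi/2 f = -2cos x - 4cos 2x - 6sin 2x
(D + E_alpha + E_pi/2) f = -(98/17)cos x - (16/17)sin x + (3108/289)cos 2x - (5972/289)sin 2x


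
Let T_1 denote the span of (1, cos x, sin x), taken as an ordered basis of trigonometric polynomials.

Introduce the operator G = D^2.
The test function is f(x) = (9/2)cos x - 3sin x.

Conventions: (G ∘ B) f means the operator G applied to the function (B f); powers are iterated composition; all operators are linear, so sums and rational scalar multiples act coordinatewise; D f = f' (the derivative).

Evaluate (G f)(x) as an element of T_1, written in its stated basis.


the result is g(x) = -(9/2)cos x + 3sin x

D f = -3cos x - (9/2)sin x
D D f = -(9/2)cos x + 3sin x


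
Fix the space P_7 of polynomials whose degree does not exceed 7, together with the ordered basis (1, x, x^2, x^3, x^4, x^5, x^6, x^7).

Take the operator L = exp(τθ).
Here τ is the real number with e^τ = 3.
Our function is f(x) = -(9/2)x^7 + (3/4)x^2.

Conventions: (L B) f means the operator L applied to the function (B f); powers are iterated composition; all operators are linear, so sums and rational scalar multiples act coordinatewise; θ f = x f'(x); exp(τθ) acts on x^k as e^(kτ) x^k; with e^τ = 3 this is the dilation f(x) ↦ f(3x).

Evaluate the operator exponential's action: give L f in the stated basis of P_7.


exp(τθ) x^k = e^(kτ) x^k; with e^τ = 3 this sends x^k to 3^k x^k
x^2 ↦ 9 x^2
x^7 ↦ 2187 x^7
applying this coordinatewise to f: exp(τθ) f = -(19683/2)x^7 + (27/4)x^2

the result is g(x) = -(19683/2)x^7 + (27/4)x^2


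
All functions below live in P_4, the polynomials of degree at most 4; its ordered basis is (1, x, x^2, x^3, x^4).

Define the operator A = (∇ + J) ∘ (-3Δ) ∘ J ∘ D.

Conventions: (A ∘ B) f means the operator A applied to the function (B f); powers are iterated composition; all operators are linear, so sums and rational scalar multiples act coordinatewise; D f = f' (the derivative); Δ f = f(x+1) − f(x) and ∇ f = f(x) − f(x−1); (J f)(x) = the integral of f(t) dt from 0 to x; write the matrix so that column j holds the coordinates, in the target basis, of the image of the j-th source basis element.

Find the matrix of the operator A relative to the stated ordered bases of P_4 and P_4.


the matrix is [[0, 0, -6, 0, -6]; [0, -3, -3, -21, -3]; [0, 0, -3, -9/2, -42]; [0, 0, 0, -3, -6]; [0, 0, 0, 0, -3]] (rows listed top to bottom)

image of 1: 0
image of x: -3x
image of x^2: -3x^2 - 3x - 6
image of x^3: -3x^3 - (9/2)x^2 - 21x
image of x^4: -3x^4 - 6x^3 - 42x^2 - 3x - 6
each image's coordinates form column j of the matrix


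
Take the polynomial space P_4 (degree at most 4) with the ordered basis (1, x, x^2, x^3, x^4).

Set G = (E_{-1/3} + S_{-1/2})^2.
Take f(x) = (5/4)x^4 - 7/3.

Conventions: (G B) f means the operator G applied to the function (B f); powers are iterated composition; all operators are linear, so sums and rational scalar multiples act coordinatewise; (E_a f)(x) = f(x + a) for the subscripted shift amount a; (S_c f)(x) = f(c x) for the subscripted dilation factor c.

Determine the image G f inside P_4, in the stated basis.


g(x) = (1445/1024)x^4 - (155/48)x^3 + (115/32)x^2 - (605/432)x - 15673/1728

E_{-1/3} f = (5/4)x^4 - (5/3)x^3 + (5/6)x^2 - (5/27)x - 751/324
S_{-1/2} f = (5/64)x^4 - 7/3
(E_{-1/3} + S_{-1/2}) f = (85/64)x^4 - (5/3)x^3 + (5/6)x^2 - (5/27)x - 1507/324
E_{-1/3} (E_{-1/3} + S_{-1/2}) f = (85/64)x^4 - (55/16)x^3 + (325/96)x^2 - (215/144)x - 22907/5184
S_{-1/2} (E_{-1/3} + S_{-1/2}) f = (85/1024)x^4 + (5/24)x^3 + (5/24)x^2 + (5/54)x - 1507/324
(E_{-1/3} + S_{-1/2}) (E_{-1/3} + S_{-1/2}) f = (1445/1024)x^4 - (155/48)x^3 + (115/32)x^2 - (605/432)x - 15673/1728


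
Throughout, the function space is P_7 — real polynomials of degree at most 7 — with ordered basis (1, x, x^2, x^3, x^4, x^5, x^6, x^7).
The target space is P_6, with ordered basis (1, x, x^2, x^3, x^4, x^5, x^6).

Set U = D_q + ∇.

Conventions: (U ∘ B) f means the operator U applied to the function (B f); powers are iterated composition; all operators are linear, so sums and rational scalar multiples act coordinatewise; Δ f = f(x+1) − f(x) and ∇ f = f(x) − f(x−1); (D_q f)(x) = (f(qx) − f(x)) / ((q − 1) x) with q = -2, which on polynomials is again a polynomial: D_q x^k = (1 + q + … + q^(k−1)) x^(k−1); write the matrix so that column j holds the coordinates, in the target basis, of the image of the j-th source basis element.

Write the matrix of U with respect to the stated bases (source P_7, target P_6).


the matrix is [[0, 2, -1, 1, -1, 1, -1, 1]; [0, 0, 1, -3, 4, -5, 6, -7]; [0, 0, 0, 6, -6, 10, -15, 21]; [0, 0, 0, 0, -1, -10, 20, -35]; [0, 0, 0, 0, 0, 16, -15, 35]; [0, 0, 0, 0, 0, 0, -15, -21]; [0, 0, 0, 0, 0, 0, 0, 50]] (rows listed top to bottom)

image of 1: 0
image of x: 2
image of x^2: x - 1
image of x^3: 6x^2 - 3x + 1
image of x^4: -x^3 - 6x^2 + 4x - 1
image of x^5: 16x^4 - 10x^3 + 10x^2 - 5x + 1
image of x^6: -15x^5 - 15x^4 + 20x^3 - 15x^2 + 6x - 1
image of x^7: 50x^6 - 21x^5 + 35x^4 - 35x^3 + 21x^2 - 7x + 1
each image's coordinates form column j of the matrix


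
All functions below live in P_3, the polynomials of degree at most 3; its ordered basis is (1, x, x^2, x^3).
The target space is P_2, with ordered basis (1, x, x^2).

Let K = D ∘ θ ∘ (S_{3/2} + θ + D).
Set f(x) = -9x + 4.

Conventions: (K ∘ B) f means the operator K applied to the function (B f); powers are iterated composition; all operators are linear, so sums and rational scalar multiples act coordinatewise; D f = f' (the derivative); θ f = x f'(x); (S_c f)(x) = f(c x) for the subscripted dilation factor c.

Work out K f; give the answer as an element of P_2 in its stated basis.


S_{3/2} f = -(27/2)x + 4
θ f = -9x
D f = -9
(S_{3/2} + θ + D) f = -(45/2)x - 5
θ (S_{3/2} + θ + D) f = -(45/2)x
D θ (S_{3/2} + θ + D) f = -45/2

the result is g(x) = -45/2


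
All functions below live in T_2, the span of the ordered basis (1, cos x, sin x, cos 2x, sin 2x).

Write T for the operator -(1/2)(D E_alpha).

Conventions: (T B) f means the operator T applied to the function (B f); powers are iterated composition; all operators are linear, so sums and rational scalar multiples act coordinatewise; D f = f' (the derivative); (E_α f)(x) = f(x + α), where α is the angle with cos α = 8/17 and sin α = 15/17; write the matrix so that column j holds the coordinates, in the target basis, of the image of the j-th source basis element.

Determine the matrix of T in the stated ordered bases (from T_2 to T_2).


image of 1: 0
image of cos x: (15/34)cos x + (4/17)sin x
image of sin x: -(4/17)cos x + (15/34)sin x
image of cos 2x: (240/289)cos 2x - (161/289)sin 2x
image of sin 2x: (161/289)cos 2x + (240/289)sin 2x
each image's coordinates form column j of the matrix

the matrix is [[0, 0, 0, 0, 0]; [0, 15/34, -4/17, 0, 0]; [0, 4/17, 15/34, 0, 0]; [0, 0, 0, 240/289, 161/289]; [0, 0, 0, -161/289, 240/289]] (rows listed top to bottom)


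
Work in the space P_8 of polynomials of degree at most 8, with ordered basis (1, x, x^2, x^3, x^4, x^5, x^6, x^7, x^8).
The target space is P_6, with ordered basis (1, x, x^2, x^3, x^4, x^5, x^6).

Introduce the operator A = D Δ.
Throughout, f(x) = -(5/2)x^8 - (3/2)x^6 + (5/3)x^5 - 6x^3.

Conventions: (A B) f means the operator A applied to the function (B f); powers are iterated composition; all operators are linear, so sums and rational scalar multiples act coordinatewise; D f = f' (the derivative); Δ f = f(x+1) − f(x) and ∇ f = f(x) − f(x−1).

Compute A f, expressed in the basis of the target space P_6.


Δ f = -20x^7 - 70x^6 - 149x^5 - (1135/6)x^4 - (460/3)x^3 - (563/6)x^2 - (116/3)x - 25/3
D Δ f = -140x^6 - 420x^5 - 745x^4 - (2270/3)x^3 - 460x^2 - (563/3)x - 116/3

g(x) = -140x^6 - 420x^5 - 745x^4 - (2270/3)x^3 - 460x^2 - (563/3)x - 116/3


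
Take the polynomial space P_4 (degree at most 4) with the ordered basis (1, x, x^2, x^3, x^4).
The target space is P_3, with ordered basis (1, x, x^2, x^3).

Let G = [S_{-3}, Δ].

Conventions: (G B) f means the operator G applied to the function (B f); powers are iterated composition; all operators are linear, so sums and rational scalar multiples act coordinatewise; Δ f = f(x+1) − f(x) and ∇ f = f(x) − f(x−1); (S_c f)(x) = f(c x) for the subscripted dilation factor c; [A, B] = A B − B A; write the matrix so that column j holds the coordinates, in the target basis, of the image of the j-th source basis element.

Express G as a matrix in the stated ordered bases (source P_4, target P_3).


image of 1: 0
image of x: 4
image of x^2: -24x - 8
image of x^3: 108x^2 + 72x + 28
image of x^4: -432x^3 - 432x^2 - 336x - 80
each image's coordinates form column j of the matrix

the matrix is [[0, 4, -8, 28, -80]; [0, 0, -24, 72, -336]; [0, 0, 0, 108, -432]; [0, 0, 0, 0, -432]] (rows listed top to bottom)


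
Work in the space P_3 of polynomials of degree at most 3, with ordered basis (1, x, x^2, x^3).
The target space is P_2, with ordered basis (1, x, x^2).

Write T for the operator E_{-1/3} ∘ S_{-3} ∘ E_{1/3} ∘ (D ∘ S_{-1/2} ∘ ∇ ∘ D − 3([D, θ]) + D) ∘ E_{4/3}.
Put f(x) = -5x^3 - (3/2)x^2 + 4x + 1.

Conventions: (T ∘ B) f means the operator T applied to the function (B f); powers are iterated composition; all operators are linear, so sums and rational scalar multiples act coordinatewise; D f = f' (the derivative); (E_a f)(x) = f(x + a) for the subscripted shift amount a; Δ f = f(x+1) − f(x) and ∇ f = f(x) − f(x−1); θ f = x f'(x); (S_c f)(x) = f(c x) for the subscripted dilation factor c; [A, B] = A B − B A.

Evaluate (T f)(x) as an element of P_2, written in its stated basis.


the image equals g(x) = 270x^2 - 498x + 709/3

E_{4/3} f = -5x^3 - (43/2)x^2 - (80/3)x - 221/27
D E_{4/3} f = -15x^2 - 43x - 80/3
∇ D E_{4/3} f = -30x - 28
S_{-1/2} ∇ D E_{4/3} f = 15x - 28
D (S_{-1/2} ∘ ∇ ∘ D) E_{4/3} f = 15
θ E_{4/3} f = -15x^3 - 43x^2 - (80/3)x
D θ E_{4/3} f = -45x^2 - 86x - 80/3
D E_{4/3} f = -15x^2 - 43x - 80/3
θ D E_{4/3} f = -30x^2 - 43x
[D, θ] E_{4/3} f = -15x^2 - 43x - 80/3
(-3([D, θ])) E_{4/3} f = 45x^2 + 129x + 80
D E_{4/3} f = -15x^2 - 43x - 80/3
(D ∘ S_{-1/2} ∘ ∇ ∘ D − 3([D, θ]) + D) E_{4/3} f = 30x^2 + 86x + 205/3
E_{1/3} (D ∘ S_{-1/2} ∘ ∇ ∘ D − 3([D, θ]) + D) E_{4/3} f = 30x^2 + 106x + 301/3
S_{-3} E_{1/3} (D ∘ S_{-1/2} ∘ ∇ ∘ D − 3([D, θ]) + D) E_{4/3} f = 270x^2 - 318x + 301/3
E_{-1/3} S_{-3} E_{1/3} (D ∘ S_{-1/2} ∘ ∇ ∘ D − 3([D, θ]) + D) E_{4/3} f = 270x^2 - 498x + 709/3


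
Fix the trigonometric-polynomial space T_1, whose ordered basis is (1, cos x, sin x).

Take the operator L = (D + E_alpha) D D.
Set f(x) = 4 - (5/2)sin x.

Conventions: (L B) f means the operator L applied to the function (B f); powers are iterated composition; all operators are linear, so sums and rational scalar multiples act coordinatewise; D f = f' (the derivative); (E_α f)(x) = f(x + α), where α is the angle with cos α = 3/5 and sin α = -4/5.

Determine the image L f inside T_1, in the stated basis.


D f = -(5/2)cos x
D D f = (5/2)sin x
D D D f = (5/2)cos x
E_alpha D D f = -2cos x + (3/2)sin x
(D + E_alpha) D D f = (1/2)cos x + (3/2)sin x

the result is g(x) = (1/2)cos x + (3/2)sin x


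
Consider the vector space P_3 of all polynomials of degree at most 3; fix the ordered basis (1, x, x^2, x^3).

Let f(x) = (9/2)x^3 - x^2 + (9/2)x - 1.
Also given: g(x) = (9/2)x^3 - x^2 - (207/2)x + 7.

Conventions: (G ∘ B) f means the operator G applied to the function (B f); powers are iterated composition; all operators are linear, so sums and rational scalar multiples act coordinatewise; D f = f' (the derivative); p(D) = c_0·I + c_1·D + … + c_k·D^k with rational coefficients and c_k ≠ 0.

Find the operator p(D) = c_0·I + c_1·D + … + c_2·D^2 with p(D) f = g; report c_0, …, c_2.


D^0 f = (9/2)x^3 - x^2 + (9/2)x - 1
D^1 f = (27/2)x^2 - 2x + 9/2
D^2 f = 27x - 2
matching coefficients of g against c_0 f + c_1 Df + … from the top degree down determines the c_i
solution: c_0 = 1, c_1 = 0, c_2 = -4

c_0 = 1, c_1 = 0, c_2 = -4


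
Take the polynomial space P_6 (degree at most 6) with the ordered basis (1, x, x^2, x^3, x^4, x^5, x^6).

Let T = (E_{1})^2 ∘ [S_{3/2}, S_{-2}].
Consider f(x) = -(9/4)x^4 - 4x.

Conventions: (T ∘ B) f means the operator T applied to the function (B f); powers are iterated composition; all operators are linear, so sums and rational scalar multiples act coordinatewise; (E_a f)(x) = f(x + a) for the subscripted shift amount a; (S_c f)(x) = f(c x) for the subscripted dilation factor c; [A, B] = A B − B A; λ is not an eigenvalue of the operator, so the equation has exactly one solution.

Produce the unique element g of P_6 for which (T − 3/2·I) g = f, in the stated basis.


write g with unknown coordinates in the stated basis and equate coefficients in (T − 3/2·I) g = f
solving from the highest basis element down gives g = (3/2)x^4 + (8/3)x
check: T g = 0
so T g − 3/2·g = -(9/4)x^4 - 4x = f ✓

the result is g(x) = (3/2)x^4 + (8/3)x


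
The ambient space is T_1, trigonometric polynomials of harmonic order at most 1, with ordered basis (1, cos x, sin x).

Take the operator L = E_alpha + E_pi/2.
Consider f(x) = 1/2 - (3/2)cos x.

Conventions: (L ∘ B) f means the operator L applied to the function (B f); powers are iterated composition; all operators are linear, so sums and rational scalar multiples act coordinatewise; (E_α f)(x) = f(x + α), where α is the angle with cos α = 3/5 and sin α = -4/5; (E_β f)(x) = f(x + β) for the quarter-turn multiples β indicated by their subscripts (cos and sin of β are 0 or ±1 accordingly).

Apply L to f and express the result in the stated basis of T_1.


the image equals g(x) = 1 - (9/10)cos x + (3/10)sin x

E_alpha f = 1/2 - (9/10)cos x - (6/5)sin x
E_pi/2 f = 1/2 + (3/2)sin x
(E_alpha + E_pi/2) f = 1 - (9/10)cos x + (3/10)sin x


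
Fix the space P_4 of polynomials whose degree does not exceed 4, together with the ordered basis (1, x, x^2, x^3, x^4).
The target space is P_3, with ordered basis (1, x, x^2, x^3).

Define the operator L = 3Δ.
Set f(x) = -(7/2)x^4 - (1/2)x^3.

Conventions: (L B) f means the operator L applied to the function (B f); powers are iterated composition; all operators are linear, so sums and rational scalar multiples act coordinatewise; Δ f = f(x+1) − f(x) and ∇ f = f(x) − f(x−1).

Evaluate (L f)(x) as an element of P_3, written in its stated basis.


the image equals g(x) = -42x^3 - (135/2)x^2 - (93/2)x - 12

Δ f = -14x^3 - (45/2)x^2 - (31/2)x - 4
(3Δ) f = -42x^3 - (135/2)x^2 - (93/2)x - 12


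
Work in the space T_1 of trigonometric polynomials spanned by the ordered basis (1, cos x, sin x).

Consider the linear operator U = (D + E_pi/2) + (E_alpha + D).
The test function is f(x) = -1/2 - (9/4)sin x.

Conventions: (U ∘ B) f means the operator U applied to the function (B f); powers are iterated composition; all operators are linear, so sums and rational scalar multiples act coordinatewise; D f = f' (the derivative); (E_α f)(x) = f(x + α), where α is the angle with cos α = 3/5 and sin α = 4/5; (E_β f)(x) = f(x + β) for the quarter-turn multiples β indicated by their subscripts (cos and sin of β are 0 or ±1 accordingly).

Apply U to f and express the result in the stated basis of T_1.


g(x) = -1 - (171/20)cos x - (27/20)sin x

D f = -(9/4)cos x
E_pi/2 f = -1/2 - (9/4)cos x
(D + E_pi/2) f = -1/2 - (9/2)cos x
E_alpha f = -1/2 - (9/5)cos x - (27/20)sin x
D f = -(9/4)cos x
(E_alpha + D) f = -1/2 - (81/20)cos x - (27/20)sin x
((D + E_pi/2) + (E_alpha + D)) f = -1 - (171/20)cos x - (27/20)sin x


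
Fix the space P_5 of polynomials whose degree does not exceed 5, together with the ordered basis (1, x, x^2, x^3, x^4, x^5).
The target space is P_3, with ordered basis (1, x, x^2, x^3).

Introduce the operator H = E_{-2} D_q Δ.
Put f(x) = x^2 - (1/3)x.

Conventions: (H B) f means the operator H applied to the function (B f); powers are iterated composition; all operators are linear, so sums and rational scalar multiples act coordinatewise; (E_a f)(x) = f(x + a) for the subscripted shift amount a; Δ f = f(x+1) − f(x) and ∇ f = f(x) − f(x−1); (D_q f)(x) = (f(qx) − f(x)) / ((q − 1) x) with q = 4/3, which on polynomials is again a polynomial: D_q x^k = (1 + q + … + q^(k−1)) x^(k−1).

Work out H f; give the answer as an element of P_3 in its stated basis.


g(x) = 2

Δ f = 2x + 2/3
D_q Δ f = 2
E_{-2} D_q Δ f = 2


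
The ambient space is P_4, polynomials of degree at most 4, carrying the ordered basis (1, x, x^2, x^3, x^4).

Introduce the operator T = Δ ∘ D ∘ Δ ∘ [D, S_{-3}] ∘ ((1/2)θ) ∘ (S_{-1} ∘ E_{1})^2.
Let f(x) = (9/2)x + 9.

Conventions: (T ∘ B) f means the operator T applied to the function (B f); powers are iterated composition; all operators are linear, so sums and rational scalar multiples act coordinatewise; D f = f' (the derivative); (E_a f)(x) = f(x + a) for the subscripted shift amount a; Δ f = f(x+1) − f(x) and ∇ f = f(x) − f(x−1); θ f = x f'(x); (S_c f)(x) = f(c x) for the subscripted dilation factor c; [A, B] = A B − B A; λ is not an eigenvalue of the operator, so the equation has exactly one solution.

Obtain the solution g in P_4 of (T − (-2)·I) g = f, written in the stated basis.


the image equals g(x) = (9/4)x + 9/2

write g with unknown coordinates in the stated basis and equate coefficients in (T − (-2)·I) g = f
solving from the highest basis element down gives g = (9/4)x + 9/2
check: T g = 0
so T g − (-2)·g = (9/2)x + 9 = f ✓


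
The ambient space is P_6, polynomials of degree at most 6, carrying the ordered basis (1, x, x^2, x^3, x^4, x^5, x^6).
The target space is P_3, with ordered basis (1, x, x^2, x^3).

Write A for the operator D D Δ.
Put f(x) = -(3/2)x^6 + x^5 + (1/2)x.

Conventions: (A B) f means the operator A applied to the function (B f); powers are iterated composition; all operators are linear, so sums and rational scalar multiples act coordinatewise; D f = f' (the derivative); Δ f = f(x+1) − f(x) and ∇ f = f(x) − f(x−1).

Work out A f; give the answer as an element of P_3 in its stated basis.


Δ f = -9x^5 - (35/2)x^4 - 20x^3 - (25/2)x^2 - 4x
D Δ f = -45x^4 - 70x^3 - 60x^2 - 25x - 4
D D Δ f = -180x^3 - 210x^2 - 120x - 25

the image equals g(x) = -180x^3 - 210x^2 - 120x - 25


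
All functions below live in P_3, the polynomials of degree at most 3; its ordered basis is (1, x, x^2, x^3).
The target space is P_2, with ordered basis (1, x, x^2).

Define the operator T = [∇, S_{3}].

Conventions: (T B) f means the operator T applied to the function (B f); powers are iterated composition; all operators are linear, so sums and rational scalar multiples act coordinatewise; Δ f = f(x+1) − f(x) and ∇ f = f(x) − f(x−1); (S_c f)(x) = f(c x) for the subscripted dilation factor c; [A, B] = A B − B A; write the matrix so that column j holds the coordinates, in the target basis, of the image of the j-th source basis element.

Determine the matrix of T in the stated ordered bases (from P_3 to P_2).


the matrix is [[0, 2, -8, 26]; [0, 0, 12, -72]; [0, 0, 0, 54]] (rows listed top to bottom)

image of 1: 0
image of x: 2
image of x^2: 12x - 8
image of x^3: 54x^2 - 72x + 26
each image's coordinates form column j of the matrix


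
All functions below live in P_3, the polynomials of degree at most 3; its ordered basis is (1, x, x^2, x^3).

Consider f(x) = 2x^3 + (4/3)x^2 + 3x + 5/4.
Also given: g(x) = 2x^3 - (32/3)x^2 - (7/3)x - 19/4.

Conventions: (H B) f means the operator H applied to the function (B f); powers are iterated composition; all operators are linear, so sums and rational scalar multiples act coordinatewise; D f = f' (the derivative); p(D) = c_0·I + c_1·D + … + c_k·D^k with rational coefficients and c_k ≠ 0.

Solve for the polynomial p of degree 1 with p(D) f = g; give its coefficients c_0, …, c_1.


D^0 f = 2x^3 + (4/3)x^2 + 3x + 5/4
D^1 f = 6x^2 + (8/3)x + 3
matching coefficients of g against c_0 f + c_1 Df + … from the top degree down determines the c_i
solution: c_0 = 1, c_1 = -2

c_0 = 1, c_1 = -2


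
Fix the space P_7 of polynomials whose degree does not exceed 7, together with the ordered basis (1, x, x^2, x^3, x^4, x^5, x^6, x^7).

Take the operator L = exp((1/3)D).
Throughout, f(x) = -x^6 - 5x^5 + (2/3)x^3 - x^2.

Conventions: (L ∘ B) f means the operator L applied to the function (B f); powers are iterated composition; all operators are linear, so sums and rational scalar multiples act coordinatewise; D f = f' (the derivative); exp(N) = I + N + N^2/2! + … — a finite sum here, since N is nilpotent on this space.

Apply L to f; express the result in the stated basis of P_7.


order-1 term: -2x^5 - (25/3)x^4 + (2/3)x^2 - (2/3)x
order-2 term: -(5/3)x^4 - (50/9)x^3 + (2/9)x - 1/9
order-3 term: -(20/27)x^3 - (50/27)x^2 + 2/81
order-4 term: -(5/27)x^2 - (25/81)x
order-5 term: -(2/81)x - 5/243
order-6 term: -1/729
the series for exp((1/3)D) f terminates at order 6
exp((1/3)D) f = -x^6 - 7x^5 - 10x^4 - (152/27)x^3 - (64/27)x^2 - (7/9)x - 79/729

the result is g(x) = -x^6 - 7x^5 - 10x^4 - (152/27)x^3 - (64/27)x^2 - (7/9)x - 79/729


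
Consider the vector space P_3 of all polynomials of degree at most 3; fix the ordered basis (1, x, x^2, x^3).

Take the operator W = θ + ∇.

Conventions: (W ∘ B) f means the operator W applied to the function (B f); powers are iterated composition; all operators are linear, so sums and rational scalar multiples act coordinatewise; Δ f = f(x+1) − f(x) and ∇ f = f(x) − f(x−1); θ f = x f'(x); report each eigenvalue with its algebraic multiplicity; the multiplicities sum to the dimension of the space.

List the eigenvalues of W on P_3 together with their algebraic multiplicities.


λ = 0 (multiplicity 1), λ = 1 (multiplicity 1), λ = 2 (multiplicity 1), λ = 3 (multiplicity 1)

image of 1: 0
image of x: x + 1
image of x^2: 2x^2 + 2x - 1
image of x^3: 3x^3 + 3x^2 - 3x + 1
the matrix is upper triangular; its diagonal is (0, 1, 2, 3)
for a triangular matrix the eigenvalues are the diagonal entries, with algebraic multiplicity their repetition count


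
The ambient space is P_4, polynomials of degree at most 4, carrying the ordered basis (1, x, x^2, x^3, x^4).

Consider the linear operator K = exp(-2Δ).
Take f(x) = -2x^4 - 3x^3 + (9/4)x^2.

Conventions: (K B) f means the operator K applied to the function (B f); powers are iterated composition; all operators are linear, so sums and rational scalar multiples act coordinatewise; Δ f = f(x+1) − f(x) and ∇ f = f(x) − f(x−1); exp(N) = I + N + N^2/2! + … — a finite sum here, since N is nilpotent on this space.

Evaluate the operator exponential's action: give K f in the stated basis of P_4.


the result is g(x) = -2x^4 + 13x^3 - (15/4)x^2 - 43x + 21/2

order-1 term: 16x^3 + 42x^2 + 25x + 11/2
order-2 term: -48x^2 - 132x - 83
order-3 term: 64x + 120
order-4 term: -32
the series for exp(-2Δ) f terminates at order 4
exp(-2Δ) f = -2x^4 + 13x^3 - (15/4)x^2 - 43x + 21/2


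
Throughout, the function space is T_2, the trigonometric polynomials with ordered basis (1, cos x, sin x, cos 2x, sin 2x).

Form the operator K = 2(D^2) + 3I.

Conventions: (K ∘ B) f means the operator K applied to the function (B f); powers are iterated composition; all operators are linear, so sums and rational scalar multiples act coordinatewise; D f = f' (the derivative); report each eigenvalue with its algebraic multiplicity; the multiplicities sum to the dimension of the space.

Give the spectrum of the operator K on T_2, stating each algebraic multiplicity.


image of 1: 3
image of cos x: cos x
image of sin x: sin x
image of cos 2x: -5cos 2x
image of sin 2x: -5sin 2x
the matrix is diagonal; its diagonal is (3, 1, 1, -5, -5)
for a triangular matrix the eigenvalues are the diagonal entries, with algebraic multiplicity their repetition count

λ = -5 (multiplicity 2), λ = 1 (multiplicity 2), λ = 3 (multiplicity 1)


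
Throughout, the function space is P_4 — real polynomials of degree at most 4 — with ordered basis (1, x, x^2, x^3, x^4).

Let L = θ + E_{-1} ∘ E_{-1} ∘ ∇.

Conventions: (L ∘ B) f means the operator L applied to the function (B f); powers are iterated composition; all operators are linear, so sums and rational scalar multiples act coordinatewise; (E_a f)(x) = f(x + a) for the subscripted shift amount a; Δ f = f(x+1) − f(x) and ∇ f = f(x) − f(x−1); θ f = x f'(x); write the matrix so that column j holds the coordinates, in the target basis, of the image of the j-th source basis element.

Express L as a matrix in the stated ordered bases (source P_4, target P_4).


image of 1: 0
image of x: x + 1
image of x^2: 2x^2 + 2x - 5
image of x^3: 3x^3 + 3x^2 - 15x + 19
image of x^4: 4x^4 + 4x^3 - 30x^2 + 76x - 65
each image's coordinates form column j of the matrix

the matrix is [[0, 1, -5, 19, -65]; [0, 1, 2, -15, 76]; [0, 0, 2, 3, -30]; [0, 0, 0, 3, 4]; [0, 0, 0, 0, 4]] (rows listed top to bottom)


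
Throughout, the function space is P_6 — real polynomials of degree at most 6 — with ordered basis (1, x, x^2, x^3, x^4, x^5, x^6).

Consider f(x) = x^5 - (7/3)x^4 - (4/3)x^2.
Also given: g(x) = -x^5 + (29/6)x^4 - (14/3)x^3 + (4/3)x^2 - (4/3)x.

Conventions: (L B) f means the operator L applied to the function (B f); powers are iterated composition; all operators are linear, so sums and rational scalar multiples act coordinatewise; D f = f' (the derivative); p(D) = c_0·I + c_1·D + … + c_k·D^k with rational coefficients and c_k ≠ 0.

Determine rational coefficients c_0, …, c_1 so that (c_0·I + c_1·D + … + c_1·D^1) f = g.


p(D) = -I + (1/2)·D, i.e. c_0 = -1, c_1 = 1/2

D^0 f = x^5 - (7/3)x^4 - (4/3)x^2
D^1 f = 5x^4 - (28/3)x^3 - (8/3)x
matching coefficients of g against c_0 f + c_1 Df + … from the top degree down determines the c_i
solution: c_0 = -1, c_1 = 1/2


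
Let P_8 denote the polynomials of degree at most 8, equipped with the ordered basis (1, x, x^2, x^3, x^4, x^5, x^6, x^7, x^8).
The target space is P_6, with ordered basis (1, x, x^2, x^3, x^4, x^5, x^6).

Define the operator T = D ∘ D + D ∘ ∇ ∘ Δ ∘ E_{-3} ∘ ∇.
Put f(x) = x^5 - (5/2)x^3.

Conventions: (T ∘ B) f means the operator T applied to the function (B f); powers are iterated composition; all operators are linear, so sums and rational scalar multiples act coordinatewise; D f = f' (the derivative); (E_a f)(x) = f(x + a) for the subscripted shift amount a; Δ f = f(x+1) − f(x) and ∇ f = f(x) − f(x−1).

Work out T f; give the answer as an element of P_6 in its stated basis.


D f = 5x^4 - (15/2)x^2
D D f = 20x^3 - 15x
∇ f = 5x^4 - 10x^3 + (5/2)x^2 + (5/2)x - 3/2
E_{-3} ∇ f = 5x^4 - 70x^3 + (725/2)x^2 - (1645/2)x + 1377/2
Δ (E_{-3} ∘ ∇) f = 20x^3 - 180x^2 + 535x - 525
∇ Δ (E_{-3} ∘ ∇) f = 60x^2 - 420x + 735
D ∇ Δ (E_{-3} ∘ ∇) f = 120x - 420
(D ∘ D + D ∘ ∇ ∘ Δ ∘ E_{-3} ∘ ∇) f = 20x^3 + 105x - 420

the image equals g(x) = 20x^3 + 105x - 420


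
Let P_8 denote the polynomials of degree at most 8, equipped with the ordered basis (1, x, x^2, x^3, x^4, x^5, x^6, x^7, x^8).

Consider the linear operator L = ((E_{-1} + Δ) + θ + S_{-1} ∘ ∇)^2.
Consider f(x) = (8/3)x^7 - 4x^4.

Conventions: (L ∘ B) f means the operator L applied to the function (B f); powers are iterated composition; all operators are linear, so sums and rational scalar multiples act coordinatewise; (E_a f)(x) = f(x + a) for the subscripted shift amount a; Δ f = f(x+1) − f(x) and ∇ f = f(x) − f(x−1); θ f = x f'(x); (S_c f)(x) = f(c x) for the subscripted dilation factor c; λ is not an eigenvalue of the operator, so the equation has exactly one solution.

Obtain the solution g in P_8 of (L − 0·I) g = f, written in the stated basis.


the result is g(x) = (1/24)x^7 - (5/56)x^6 - (1175/1008)x^5 + (37343/25200)x^4 + (345053/25200)x^3 - (413029/25200)x^2 - (163669/1575)x + 546809/3150

write g with unknown coordinates in the stated basis and equate coefficients in (L − 0·I) g = f
solving from the highest basis element down gives g = (1/24)x^7 - (5/56)x^6 - (1175/1008)x^5 + (37343/25200)x^4 + (345053/25200)x^3 - (413029/25200)x^2 - (163669/1575)x + 546809/3150
check: L g = (8/3)x^7 - 4x^4
so L g − 0·g = (8/3)x^7 - 4x^4 = f ✓


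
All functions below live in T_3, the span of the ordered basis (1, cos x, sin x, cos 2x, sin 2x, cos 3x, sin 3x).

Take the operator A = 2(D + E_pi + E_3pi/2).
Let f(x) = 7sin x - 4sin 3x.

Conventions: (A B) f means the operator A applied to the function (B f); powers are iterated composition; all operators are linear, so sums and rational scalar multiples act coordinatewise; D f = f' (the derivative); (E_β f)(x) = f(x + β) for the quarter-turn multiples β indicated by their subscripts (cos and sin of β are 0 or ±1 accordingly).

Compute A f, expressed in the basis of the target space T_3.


the result is g(x) = -14sin x - 32cos 3x + 8sin 3x

D f = 7cos x - 12cos 3x
E_pi f = -7sin x + 4sin 3x
E_3pi/2 f = -7cos x - 4cos 3x
(D + E_pi + E_3pi/2) f = -7sin x - 16cos 3x + 4sin 3x
(2(D + E_pi + E_3pi/2)) f = -14sin x - 32cos 3x + 8sin 3x


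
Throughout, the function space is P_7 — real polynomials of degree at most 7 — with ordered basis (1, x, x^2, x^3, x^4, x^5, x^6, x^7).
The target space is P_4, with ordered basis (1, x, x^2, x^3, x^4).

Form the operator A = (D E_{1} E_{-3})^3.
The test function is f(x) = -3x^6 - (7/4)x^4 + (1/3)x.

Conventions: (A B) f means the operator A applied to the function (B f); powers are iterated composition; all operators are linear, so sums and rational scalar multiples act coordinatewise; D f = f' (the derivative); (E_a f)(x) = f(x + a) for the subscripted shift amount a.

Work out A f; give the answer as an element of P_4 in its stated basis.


E_{-3} f = -3x^6 + 54x^5 - (1627/4)x^4 + 1641x^3 - (7479/2)x^2 + (13690/3)x - 9319/4
E_{1} E_{-3} f = -3x^6 + 36x^5 - (727/4)x^4 + 494x^3 - 762x^2 + (1897/3)x - 662/3
D E_{1} E_{-3} f = -18x^5 + 180x^4 - 727x^3 + 1482x^2 - 1524x + 1897/3
E_{-3} (D E_{1} E_{-3}) f = -18x^5 + 450x^4 - 4507x^3 + 22605x^2 - 56775x + 171376/3
E_{1} E_{-3} (D E_{1} E_{-3}) f = -18x^5 + 360x^4 - 2887x^3 + 11604x^2 - 23376x + 56641/3
D E_{1} E_{-3} (D E_{1} E_{-3}) f = -90x^4 + 1440x^3 - 8661x^2 + 23208x - 23376
E_{-3} (D E_{1} E_{-3}) (D E_{1} E_{-3}) f = -90x^4 + 2520x^3 - 26481x^2 + 123774x - 217119
E_{1} E_{-3} (D E_{1} E_{-3}) (D E_{1} E_{-3}) f = -90x^4 + 2160x^3 - 19461x^2 + 78012x - 117396
D E_{1} E_{-3} (D E_{1} E_{-3}) (D E_{1} E_{-3}) f = -360x^3 + 6480x^2 - 38922x + 78012

g(x) = -360x^3 + 6480x^2 - 38922x + 78012


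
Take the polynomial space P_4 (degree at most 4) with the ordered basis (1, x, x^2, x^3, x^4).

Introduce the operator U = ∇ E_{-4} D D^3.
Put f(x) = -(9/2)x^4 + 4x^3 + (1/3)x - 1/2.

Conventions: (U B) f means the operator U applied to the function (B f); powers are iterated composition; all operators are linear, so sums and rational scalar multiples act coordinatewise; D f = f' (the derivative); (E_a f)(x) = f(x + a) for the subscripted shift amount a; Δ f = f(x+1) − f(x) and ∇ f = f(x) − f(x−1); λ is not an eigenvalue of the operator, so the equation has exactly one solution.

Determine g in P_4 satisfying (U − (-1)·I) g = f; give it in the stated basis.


g(x) = -(9/2)x^4 + 4x^3 + (1/3)x - 1/2

write g with unknown coordinates in the stated basis and equate coefficients in (U − (-1)·I) g = f
solving from the highest basis element down gives g = -(9/2)x^4 + 4x^3 + (1/3)x - 1/2
check: U g = 0
so U g − (-1)·g = -(9/2)x^4 + 4x^3 + (1/3)x - 1/2 = f ✓


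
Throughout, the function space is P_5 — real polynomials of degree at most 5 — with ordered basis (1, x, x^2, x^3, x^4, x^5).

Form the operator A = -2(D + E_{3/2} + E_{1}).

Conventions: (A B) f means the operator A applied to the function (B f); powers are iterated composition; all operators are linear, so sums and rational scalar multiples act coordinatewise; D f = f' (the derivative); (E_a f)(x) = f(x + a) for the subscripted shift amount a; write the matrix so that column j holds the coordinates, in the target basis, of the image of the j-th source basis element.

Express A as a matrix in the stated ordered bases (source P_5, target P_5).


the matrix is [[-4, -7, -13/2, -35/4, -97/8, -275/16]; [0, -4, -14, -39/2, -35, -485/8]; [0, 0, -4, -21, -39, -175/2]; [0, 0, 0, -4, -28, -65]; [0, 0, 0, 0, -4, -35]; [0, 0, 0, 0, 0, -4]] (rows listed top to bottom)

image of 1: -4
image of x: -4x - 7
image of x^2: -4x^2 - 14x - 13/2
image of x^3: -4x^3 - 21x^2 - (39/2)x - 35/4
image of x^4: -4x^4 - 28x^3 - 39x^2 - 35x - 97/8
image of x^5: -4x^5 - 35x^4 - 65x^3 - (175/2)x^2 - (485/8)x - 275/16
each image's coordinates form column j of the matrix


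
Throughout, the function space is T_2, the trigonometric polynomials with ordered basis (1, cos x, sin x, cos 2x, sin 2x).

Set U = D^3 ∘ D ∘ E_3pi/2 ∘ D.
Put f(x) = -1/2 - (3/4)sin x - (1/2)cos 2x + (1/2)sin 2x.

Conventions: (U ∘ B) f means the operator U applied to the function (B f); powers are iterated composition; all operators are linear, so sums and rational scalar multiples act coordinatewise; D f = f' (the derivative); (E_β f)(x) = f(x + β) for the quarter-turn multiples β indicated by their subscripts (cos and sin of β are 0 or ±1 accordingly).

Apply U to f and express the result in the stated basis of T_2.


D f = -(3/4)cos x + cos 2x + sin 2x
E_3pi/2 D f = -(3/4)sin x - cos 2x - sin 2x
D E_3pi/2 D f = -(3/4)cos x - 2cos 2x + 2sin 2x
D (D ∘ E_3pi/2) D f = (3/4)sin x + 4cos 2x + 4sin 2x
D D (D ∘ E_3pi/2) D f = (3/4)cos x + 8cos 2x - 8sin 2x
D D D (D ∘ E_3pi/2) D f = -(3/4)sin x - 16cos 2x - 16sin 2x

the image equals g(x) = -(3/4)sin x - 16cos 2x - 16sin 2x


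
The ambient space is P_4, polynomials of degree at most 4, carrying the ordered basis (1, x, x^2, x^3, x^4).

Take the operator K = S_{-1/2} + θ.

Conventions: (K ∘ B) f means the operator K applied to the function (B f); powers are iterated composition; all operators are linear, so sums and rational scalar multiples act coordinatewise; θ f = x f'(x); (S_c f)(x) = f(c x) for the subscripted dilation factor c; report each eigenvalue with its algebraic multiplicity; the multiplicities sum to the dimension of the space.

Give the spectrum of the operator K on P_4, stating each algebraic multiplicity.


image of 1: 1
image of x: (1/2)x
image of x^2: (9/4)x^2
image of x^3: (23/8)x^3
image of x^4: (65/16)x^4
the matrix is upper triangular; its diagonal is (1, 1/2, 9/4, 23/8, 65/16)
for a triangular matrix the eigenvalues are the diagonal entries, with algebraic multiplicity their repetition count

λ = 1/2 (multiplicity 1), λ = 1 (multiplicity 1), λ = 9/4 (multiplicity 1), λ = 23/8 (multiplicity 1), λ = 65/16 (multiplicity 1)


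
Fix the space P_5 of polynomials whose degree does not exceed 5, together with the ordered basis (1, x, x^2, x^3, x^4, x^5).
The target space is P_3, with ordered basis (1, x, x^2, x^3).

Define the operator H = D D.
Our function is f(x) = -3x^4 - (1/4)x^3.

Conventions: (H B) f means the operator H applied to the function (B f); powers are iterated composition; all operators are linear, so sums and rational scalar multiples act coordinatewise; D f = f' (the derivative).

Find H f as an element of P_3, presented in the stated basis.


g(x) = -36x^2 - (3/2)x

D f = -12x^3 - (3/4)x^2
D D f = -36x^2 - (3/2)x
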